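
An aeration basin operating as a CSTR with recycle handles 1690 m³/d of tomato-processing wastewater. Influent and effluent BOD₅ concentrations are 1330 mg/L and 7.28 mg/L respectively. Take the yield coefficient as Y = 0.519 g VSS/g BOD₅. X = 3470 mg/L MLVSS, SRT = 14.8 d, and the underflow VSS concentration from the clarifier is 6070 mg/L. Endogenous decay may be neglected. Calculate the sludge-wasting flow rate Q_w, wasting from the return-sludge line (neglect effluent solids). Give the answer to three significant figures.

Biomass mass balance (decay neglected): V·X = Y·Q·(S₀ − S)·θ_c, so V = 0.519 × 1690 × (1330 − 7.28) × 14.8 / 3470 = 4948 m³.
θ_c = V·X/(Q_w·X_r) when wasting from the recycle, so Q_w = V·X/(θ_c·X_r) = 4948 × 3470 / (14.8 × 6070) = 191.1 m³/d.

Q_w ≈ 191 m³/d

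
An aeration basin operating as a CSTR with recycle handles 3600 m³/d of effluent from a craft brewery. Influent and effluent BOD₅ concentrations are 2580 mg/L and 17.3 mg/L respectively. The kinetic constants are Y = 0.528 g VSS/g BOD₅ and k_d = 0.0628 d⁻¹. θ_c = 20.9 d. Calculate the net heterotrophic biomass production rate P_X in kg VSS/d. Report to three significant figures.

P_X ≈ 2110 kg VSS/d

Correct the yield for decay: Y_obs = Y/(1 + k_d θ_c) = 0.528 / (1 + 0.0628 × 20.9) = 0.528 / 2.313 = 0.2283.
Mass of BOD₅ removed per day: Q(S₀ − S) = 3600 × 2563 g/m³ = 9226 kg/d.
So the net sludge growth is P_X = 0.2283 × 9226 = 2106 kg VSS/d.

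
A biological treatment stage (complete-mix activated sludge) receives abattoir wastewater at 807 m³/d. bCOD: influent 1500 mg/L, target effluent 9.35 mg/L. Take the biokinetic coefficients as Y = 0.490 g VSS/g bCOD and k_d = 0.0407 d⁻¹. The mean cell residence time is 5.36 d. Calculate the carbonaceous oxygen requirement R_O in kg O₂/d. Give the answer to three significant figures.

Y_obs = Y / (1 + k_d θ_c) = 0.490 / (1 + 0.0407 × 5.36) = 0.490 / 1.218 = 0.4022.
Mass of bCOD removed per day: Q(S₀ − S) = 807 × 1491 g/m³ = 1203 kg/d.
Biomass synthesised: P_X = Y_obs × 1203 = 483.9 kg VSS/d.
R_O = Q·(S₀ − S) − 1.42·P_X = 1203 − 1.42 × 483.9 = 515.8 kg O₂/d.

R_O ≈ 516 kg O₂/d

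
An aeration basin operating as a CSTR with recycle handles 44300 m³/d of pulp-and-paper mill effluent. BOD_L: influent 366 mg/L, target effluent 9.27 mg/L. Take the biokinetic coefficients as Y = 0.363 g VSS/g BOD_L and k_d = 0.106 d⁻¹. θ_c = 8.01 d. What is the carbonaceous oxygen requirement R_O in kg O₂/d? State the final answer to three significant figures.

The observed yield is Y_obs = Y/(1 + k_d·θ_c) = 0.363 / (1 + 0.106 × 8.01) = 0.363 / 1.849 = 0.1963 g VSS per g BOD_L removed.
Q·(S₀ − S) = 44300 × (366 − 9.27) × 10⁻³ = 15803 kg/d removed.
P_X = Y_obs·Q·(S₀ − S) = 0.1963 × 15803 = 3102 kg VSS/d.
R_O = Q·ΔS − 1.42 P_X = 15803 − 4405 = 11398 kg O₂/d.

R_O ≈ 11400 kg O₂/d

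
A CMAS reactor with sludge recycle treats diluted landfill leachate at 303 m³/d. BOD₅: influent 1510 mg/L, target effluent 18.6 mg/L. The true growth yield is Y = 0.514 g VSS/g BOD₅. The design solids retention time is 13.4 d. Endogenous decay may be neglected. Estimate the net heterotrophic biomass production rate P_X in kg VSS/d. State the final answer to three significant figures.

P_X ≈ 232 kg VSS/d

Since k_d ≈ 0, Y_obs = Y = 0.514 g VSS/g BOD₅.
Q·(S₀ − S) = 303 × (1510 − 18.6) × 10⁻³ = 451.9 kg/d removed.
P_X = Y_obs · Q(S₀ − S) = 0.5140 × 451.9 = 232.3 kg VSS/d.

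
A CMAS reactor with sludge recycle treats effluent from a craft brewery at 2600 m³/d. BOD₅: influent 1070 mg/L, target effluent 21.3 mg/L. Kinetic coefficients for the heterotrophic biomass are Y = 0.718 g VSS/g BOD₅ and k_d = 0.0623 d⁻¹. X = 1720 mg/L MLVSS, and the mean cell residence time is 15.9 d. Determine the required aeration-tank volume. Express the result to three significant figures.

Rearranging the biomass balance for a CMAS with decay, V = Y·Q·ΔS·θ_c / [X·(1+k_d θ_c)] = 0.718 × 2600 × (1070 − 21.3) × 15.9 / [1720 × (1 + 0.0623 × 15.9)] = 3.11×10^7 / 3424 = 9092 m³.

V ≈ 9090 m³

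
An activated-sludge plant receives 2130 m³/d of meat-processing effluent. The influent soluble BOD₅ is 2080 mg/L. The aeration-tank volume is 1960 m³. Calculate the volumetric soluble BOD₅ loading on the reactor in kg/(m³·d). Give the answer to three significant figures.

Volumetric loading L_v = Q·S₀ / V = 2130 × 2080 g/m³ / 1960 m³ = 2260 g/(m³·d) = 2.260 kg soluble BOD₅/(m³·d).

L_v ≈ 2.26 kg soluble BOD₅/(m³·d)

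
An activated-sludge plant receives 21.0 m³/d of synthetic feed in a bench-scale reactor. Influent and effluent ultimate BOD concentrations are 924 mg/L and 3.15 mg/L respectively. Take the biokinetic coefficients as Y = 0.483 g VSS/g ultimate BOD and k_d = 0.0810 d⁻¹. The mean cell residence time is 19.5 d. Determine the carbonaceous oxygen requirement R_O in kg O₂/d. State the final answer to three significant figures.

Correct the yield for decay: Y_obs = Y/(1 + k_d θ_c) = 0.483 / (1 + 0.0810 × 19.5) = 0.483 / 2.580 = 0.1872.
ΔS = 924 − 3.15 = 920.9 mg/L, so the substrate removal rate is 21.0 × 920.9/1000 = 19.34 kg ultimate BOD/d.
Net sludge production P_X = 0.1872 × 19.34 = 3.621 kg VSS/d.
R_O = Q·(S₀ − S) − 1.42·P_X = 19.34 − 1.42 × 3.621 = 14.20 kg O₂/d.

R_O ≈ 14.2 kg O₂/d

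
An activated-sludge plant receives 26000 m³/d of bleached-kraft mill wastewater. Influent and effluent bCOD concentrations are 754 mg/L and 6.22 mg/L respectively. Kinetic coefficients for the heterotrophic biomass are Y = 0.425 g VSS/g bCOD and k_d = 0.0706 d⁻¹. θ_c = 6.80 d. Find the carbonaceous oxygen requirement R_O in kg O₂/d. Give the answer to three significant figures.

The observed yield is Y_obs = Y/(1 + k_d·θ_c) = 0.425 / (1 + 0.0706 × 6.80) = 0.425 / 1.480 = 0.2871 g VSS per g bCOD removed.
Q·(S₀ − S) = 26000 × (754 − 6.22) × 10⁻³ = 19442 kg/d removed.
Net sludge production P_X = 0.2871 × 19442 = 5583 kg VSS/d.
R_O = Q·(S₀ − S) − 1.42·P_X = 19442 − 1.42 × 5583 = 11515 kg O₂/d.

R_O ≈ 11500 kg O₂/d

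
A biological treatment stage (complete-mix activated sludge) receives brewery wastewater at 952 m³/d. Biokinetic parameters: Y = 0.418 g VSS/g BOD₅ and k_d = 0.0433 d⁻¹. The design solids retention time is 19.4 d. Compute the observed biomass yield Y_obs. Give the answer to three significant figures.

Correct the yield for decay: Y_obs = Y/(1 + k_d θ_c) = 0.418 / (1 + 0.0433 × 19.4) = 0.418 / 1.840 = 0.2272.

Y_obs ≈ 0.227 g VSS/g BOD₅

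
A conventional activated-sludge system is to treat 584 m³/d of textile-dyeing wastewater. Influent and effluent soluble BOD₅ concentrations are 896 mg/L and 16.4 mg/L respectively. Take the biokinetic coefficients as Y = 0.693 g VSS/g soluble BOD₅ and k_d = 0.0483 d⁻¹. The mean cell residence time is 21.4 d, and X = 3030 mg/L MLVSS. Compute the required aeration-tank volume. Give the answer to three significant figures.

Steady-state biomass mass balance: V·X·(1 + k_d·θ_c) = Y·Q·(S₀ − S)·θ_c, so V = 0.693 × 584 × (896 − 16.4) × 21.4 / [3030 × (1 + 0.0483 × 21.4)] = 7.62×10^6 / 6162 = 1236 m³.

V ≈ 1240 m³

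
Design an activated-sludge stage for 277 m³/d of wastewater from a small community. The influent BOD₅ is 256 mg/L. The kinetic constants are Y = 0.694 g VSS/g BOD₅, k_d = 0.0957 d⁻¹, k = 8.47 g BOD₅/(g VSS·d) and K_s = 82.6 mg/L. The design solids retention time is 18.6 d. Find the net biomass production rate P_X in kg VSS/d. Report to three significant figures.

P_X ≈ 17.6 kg VSS/d

For a completely mixed reactor with recycle the Lawrence–McCarty relation gives S = K_s·(1 + k_d·θ_c) / [θ_c·(Y·k − k_d) − 1] = 82.6 × (1 + 0.0957 × 18.6) / [18.6 × (0.694 × 8.47 − 0.0957) − 1] = 229.6 / 106.6 = 2.155 mg/L.
Y_obs = Y / (1 + k_d θ_c) = 0.694 / (1 + 0.0957 × 18.6) = 0.694 / 2.780 = 0.2496.
Q·(S₀ − S) = 277 × (256 − 2.16) × 10⁻³ = 70.31 kg/d removed.
P_X = Y_obs · Q(S₀ − S) = 0.2496 × 70.31 = 17.55 kg VSS/d.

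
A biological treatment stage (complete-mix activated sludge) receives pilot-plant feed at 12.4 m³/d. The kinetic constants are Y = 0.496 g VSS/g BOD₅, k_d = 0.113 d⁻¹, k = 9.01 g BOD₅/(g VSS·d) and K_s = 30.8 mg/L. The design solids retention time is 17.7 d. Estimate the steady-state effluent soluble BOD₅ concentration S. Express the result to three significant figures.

For a completely mixed reactor with recycle the Lawrence–McCarty relation gives S = K_s·(1 + k_d·θ_c) / [θ_c·(Y·k − k_d) − 1] = 30.8 × (1 + 0.113 × 17.7) / [17.7 × (0.496 × 9.01 − 0.113) − 1] = 92.40 / 76.10 = 1.214 mg/L.

S ≈ 1.21 mg/L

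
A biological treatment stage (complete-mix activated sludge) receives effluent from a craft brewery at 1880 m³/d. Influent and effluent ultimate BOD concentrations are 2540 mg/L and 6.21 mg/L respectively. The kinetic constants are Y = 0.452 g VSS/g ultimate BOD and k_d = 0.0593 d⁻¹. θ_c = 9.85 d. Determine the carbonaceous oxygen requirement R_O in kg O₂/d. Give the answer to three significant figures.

The observed yield is Y_obs = Y/(1 + k_d·θ_c) = 0.452 / (1 + 0.0593 × 9.85) = 0.452 / 1.584 = 0.2853 g VSS per g ultimate BOD removed.
ΔS = 2540 − 6.21 = 2534 mg/L, so the substrate removal rate is 1880 × 2534/1000 = 4764 kg ultimate BOD/d.
Biomass synthesised: P_X = Y_obs × 4764 = 1359 kg VSS/d.
Carbonaceous O₂ demand = substrate oxidised − cell-mass equivalent = 4764 − 1.42 × 1359 = 2833 kg O₂/d.

R_O ≈ 2830 kg O₂/d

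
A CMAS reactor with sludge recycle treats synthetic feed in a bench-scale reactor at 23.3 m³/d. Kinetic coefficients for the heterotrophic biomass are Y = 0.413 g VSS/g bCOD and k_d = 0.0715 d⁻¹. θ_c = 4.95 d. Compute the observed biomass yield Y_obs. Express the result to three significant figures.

Correct the yield for decay: Y_obs = Y/(1 + k_d θ_c) = 0.413 / (1 + 0.0715 × 4.95) = 0.413 / 1.354 = 0.3050.

Y_obs ≈ 0.305 g VSS/g bCOD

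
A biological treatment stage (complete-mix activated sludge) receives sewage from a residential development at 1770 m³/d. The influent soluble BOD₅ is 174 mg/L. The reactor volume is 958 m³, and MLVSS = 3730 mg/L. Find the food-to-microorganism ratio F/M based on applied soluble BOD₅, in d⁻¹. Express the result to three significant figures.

F/M = Q·S₀ / (V·X) = 1770 × 174 / (958.0 × 3730) = 0.08619 g soluble BOD₅·(g VSS·d)⁻¹.

F/M ≈ 0.0862 d⁻¹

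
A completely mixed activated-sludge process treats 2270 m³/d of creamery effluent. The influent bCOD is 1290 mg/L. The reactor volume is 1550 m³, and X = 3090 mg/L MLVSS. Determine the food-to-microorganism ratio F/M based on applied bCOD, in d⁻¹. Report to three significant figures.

F/M = Q·S₀ / (V·X) = 2270 × 1290 / (1550 × 3090) = 0.6114 g bCOD·(g VSS·d)⁻¹.

F/M ≈ 0.611 d⁻¹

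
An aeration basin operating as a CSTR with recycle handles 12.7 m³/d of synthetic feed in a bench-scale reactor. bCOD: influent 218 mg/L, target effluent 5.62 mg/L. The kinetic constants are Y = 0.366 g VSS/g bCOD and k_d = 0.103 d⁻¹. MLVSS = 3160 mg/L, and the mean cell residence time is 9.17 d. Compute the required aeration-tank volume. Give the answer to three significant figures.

V ≈ 1.47 m³

Steady-state biomass mass balance: V·X·(1 + k_d·θ_c) = Y·Q·(S₀ − S)·θ_c, so V = 0.366 × 12.7 × (218 − 5.62) × 9.17 / [3160 × (1 + 0.103 × 9.17)] = 9.05×10^3 / 6145 = 1.473 m³.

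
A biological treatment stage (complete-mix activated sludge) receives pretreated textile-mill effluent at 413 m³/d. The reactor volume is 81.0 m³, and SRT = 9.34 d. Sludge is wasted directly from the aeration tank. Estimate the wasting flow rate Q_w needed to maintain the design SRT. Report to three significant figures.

Wasting from the aeration tank: Q_w = V / θ_c = 81.00 / 9.34 = 8.672 m³/d.

Q_w ≈ 8.67 m³/d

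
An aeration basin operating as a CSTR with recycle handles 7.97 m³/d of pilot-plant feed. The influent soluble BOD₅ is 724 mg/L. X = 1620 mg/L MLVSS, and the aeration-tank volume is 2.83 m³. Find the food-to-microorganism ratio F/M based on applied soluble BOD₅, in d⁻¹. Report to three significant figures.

F/M ≈ 1.26 d⁻¹

F/M = Q·S₀ / (V·X) = 7.97 × 724 / (2.830 × 1620) = 1.259 g soluble BOD₅·(g VSS·d)⁻¹.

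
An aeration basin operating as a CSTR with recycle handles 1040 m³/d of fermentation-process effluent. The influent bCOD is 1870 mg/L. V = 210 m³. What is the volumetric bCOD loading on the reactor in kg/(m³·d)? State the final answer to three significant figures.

Applied bCOD load per unit volume = Q·S₀/V = (1040 × 1870/1000)/210.0 = 9.261 kg bCOD·m⁻³·d⁻¹.

L_v ≈ 9.26 kg bCOD/(m³·d)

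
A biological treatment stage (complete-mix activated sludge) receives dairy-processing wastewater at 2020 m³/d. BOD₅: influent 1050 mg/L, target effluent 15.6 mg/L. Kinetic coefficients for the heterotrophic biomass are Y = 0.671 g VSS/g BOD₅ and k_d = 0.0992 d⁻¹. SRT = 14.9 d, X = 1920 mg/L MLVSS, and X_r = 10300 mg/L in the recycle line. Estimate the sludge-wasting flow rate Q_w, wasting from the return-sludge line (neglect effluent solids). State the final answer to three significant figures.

From the SRT design equation V = Y Q (S₀−S) θ_c / [X (1 + k_d θ_c)] = 0.671 × 2020 × (1050 − 15.6) × 14.9 / [1920 × (1 + 0.0992 × 14.9)] = 2.09×10^7 / 4758 = 4391 m³.
θ_c = V·X/(Q_w·X_r) when wasting from the recycle, so Q_w = V·X/(θ_c·X_r) = 4391 × 1920 / (14.9 × 10300) = 54.93 m³/d.

Q_w ≈ 54.9 m³/d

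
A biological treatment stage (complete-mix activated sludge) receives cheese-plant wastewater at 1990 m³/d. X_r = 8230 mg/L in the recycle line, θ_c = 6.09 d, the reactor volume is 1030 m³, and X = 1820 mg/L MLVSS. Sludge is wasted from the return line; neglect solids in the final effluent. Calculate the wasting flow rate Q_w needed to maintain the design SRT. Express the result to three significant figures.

Q_w ≈ 37.4 m³/d

θ_c = V·X/(Q_w·X_r) when wasting from the recycle, so Q_w = V·X/(θ_c·X_r) = 1030 × 1820 / (6.09 × 8230) = 37.40 m³/d.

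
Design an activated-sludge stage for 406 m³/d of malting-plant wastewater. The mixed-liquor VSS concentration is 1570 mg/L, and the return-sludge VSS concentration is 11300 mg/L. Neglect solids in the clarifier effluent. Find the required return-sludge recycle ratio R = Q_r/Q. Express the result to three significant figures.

R = Q_r/Q = X/(X_r − X) = 1570 / (11300 − 1570) = 0.1614.

R ≈ 0.161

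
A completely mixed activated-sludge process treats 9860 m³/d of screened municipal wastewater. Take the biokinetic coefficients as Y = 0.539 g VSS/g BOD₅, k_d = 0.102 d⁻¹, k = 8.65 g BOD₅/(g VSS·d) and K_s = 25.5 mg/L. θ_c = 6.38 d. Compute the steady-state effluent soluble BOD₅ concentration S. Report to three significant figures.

S ≈ 1.50 mg/L

From the Monod/SRT balance for a CMAS, S = K_s·(1+k_d θ_c)/[θ_c·(Y k − k_d) − 1] = 25.5 × (1 + 0.102 × 6.38) / [6.38 × (0.539 × 8.65 − 0.102) − 1] = 42.09 / 28.10 = 1.498 mg/L.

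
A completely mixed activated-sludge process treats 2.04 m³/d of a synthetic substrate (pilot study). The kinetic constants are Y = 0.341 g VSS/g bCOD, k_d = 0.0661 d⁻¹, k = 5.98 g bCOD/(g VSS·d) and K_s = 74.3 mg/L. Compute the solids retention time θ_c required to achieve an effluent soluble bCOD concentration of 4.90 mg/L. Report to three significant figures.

θ_c ≈ 16.6 d

At the target effluent, Y k S/(K_s+S) = 0.341×5.98×4.90/79.20 = 0.1262 d⁻¹.
Then 1/θ_c = μ − k_d = 0.1262 − 0.0661 = 0.06006 d⁻¹, giving θ_c = 16.65 d.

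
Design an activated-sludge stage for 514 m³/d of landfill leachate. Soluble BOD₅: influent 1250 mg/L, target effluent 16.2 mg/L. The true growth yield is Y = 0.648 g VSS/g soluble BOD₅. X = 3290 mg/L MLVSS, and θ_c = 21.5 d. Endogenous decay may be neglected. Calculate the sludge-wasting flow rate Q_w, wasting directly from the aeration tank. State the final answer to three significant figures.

Biomass mass balance (decay neglected): V·X = Y·Q·(S₀ − S)·θ_c, so V = 0.648 × 514 × (1250 − 16.2) × 21.5 / 3290 = 2686 m³.
With mixed-liquor wasting, θ_c = V/Q_w, so Q_w = V/θ_c = 2686/21.5 = 124.9 m³/d.

Q_w ≈ 125 m³/d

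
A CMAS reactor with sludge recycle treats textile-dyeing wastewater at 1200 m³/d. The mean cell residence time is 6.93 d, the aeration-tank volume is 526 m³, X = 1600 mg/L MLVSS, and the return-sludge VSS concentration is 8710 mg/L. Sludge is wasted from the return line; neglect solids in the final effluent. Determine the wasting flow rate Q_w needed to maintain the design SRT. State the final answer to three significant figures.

θ_c = V·X/(Q_w·X_r) when wasting from the recycle, so Q_w = V·X/(θ_c·X_r) = 526.0 × 1600 / (6.93 × 8710) = 13.94 m³/d.

Q_w ≈ 13.9 m³/d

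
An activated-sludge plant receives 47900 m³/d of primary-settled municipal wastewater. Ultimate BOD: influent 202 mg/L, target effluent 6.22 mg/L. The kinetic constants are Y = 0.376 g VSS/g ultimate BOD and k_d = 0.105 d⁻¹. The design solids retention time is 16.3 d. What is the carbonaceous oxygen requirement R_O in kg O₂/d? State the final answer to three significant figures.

R_O ≈ 7530 kg O₂/d

Correct the yield for decay: Y_obs = Y/(1 + k_d θ_c) = 0.376 / (1 + 0.105 × 16.3) = 0.376 / 2.712 = 0.1387.
Q·(S₀ − S) = 47900 × (202 − 6.22) × 10⁻³ = 9378 kg/d removed.
Net sludge production P_X = 0.1387 × 9378 = 1300 kg VSS/d.
R_O = Q·(S₀ − S) − 1.42·P_X = 9378 − 1.42 × 1300 = 7531 kg O₂/d.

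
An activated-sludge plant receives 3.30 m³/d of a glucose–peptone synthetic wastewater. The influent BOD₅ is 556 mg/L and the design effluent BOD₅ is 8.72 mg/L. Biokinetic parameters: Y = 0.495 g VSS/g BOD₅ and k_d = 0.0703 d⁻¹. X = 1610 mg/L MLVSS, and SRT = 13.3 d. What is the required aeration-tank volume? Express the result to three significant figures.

V ≈ 3.82 m³

From the SRT design equation V = Y Q (S₀−S) θ_c / [X (1 + k_d θ_c)] = 0.495 × 3.30 × (556 − 8.72) × 13.3 / [1610 × (1 + 0.0703 × 13.3)] = 1.19×10^4 / 3115 = 3.817 m³.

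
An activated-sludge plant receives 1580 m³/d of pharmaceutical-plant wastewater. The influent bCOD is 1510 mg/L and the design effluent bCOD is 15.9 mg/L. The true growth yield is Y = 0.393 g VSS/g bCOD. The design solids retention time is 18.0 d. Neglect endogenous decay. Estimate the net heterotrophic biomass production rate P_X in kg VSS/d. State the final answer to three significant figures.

P_X ≈ 928 kg VSS/d

No decay correction is needed, so Y_obs = Y = 0.393.
Mass of bCOD removed per day: Q(S₀ − S) = 1580 × 1494 g/m³ = 2361 kg/d.
Net biomass production P_X = Y_obs × Q·(S₀ − S) = 0.3930 × 2361 = 927.7 kg VSS/d.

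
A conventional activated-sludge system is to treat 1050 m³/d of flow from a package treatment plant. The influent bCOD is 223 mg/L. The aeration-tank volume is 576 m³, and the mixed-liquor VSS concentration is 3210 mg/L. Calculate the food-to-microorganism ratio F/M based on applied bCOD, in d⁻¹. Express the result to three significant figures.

Food-to-microorganism ratio F/M = Q S₀ / (V X) = 1050 × 223 / (576.0 × 3210) = 0.1266 d⁻¹.

F/M ≈ 0.127 d⁻¹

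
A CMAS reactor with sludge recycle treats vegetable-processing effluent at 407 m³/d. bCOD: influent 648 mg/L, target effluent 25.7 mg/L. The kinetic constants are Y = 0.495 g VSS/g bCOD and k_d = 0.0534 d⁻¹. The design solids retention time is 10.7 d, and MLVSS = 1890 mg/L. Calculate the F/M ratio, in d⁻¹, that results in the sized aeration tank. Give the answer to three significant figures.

Steady-state biomass mass balance: V·X·(1 + k_d·θ_c) = Y·Q·(S₀ − S)·θ_c, so V = 0.495 × 407 × (648 − 25.7) × 10.7 / [1890 × (1 + 0.0534 × 10.7)] = 1.34×10^6 / 2970 = 451.7 m³.
Food-to-microorganism ratio F/M = Q S₀ / (V X) = 407 × 648 / (451.7 × 1890) = 0.3089 d⁻¹.

F/M ≈ 0.309 d⁻¹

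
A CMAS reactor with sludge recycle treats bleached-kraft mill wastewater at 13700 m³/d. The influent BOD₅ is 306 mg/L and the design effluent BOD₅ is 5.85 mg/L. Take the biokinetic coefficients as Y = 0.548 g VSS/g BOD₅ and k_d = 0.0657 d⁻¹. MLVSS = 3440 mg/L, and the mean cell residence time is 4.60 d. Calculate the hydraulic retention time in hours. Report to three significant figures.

τ ≈ 4.05 h

Rearranging the biomass balance for a CMAS with decay, V = Y·Q·ΔS·θ_c / [X·(1+k_d θ_c)] = 0.548 × 13700 × (306 − 5.85) × 4.60 / [3440 × (1 + 0.0657 × 4.60)] = 1.04×10^7 / 4480 = 2314 m³.
τ = V/Q = 2314/13700 = 0.1689 d, or 4.054 h.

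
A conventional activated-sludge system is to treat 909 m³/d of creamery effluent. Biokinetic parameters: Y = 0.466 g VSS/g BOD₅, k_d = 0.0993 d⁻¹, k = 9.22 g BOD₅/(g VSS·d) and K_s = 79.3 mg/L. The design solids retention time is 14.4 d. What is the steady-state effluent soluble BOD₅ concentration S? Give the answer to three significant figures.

For a completely mixed reactor with recycle the Lawrence–McCarty relation gives S = K_s·(1 + k_d·θ_c) / [θ_c·(Y·k − k_d) − 1] = 79.3 × (1 + 0.0993 × 14.4) / [14.4 × (0.466 × 9.22 − 0.0993) − 1] = 192.7 / 59.44 = 3.242 mg/L.

S ≈ 3.24 mg/L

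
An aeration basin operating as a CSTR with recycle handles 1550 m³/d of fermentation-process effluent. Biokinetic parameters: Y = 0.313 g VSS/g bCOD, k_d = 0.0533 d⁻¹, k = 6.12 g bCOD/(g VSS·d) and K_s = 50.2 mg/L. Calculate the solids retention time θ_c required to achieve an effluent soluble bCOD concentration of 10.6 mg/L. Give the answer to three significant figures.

θ_c ≈ 3.56 d

Specific growth rate at S = 10.6 mg/L: μ = YkS/(K_s+S) = 0.313·6.12·10.6/(50.2+10.6) = 0.3340 d⁻¹.
θ_c = 1/(μ − k_d) = 1/(0.3340 − 0.0533) = 1/0.2807 = 3.563 d.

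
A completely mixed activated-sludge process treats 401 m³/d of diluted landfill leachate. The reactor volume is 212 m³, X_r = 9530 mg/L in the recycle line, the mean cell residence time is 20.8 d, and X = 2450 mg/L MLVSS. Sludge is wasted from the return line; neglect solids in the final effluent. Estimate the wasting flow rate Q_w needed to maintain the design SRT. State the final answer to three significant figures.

Q_w ≈ 2.62 m³/d

Q_w = (V·X)/(θ_c X_r) = 212.0 × 2450 / (20.8 × 9530) = 2.620 m³/d.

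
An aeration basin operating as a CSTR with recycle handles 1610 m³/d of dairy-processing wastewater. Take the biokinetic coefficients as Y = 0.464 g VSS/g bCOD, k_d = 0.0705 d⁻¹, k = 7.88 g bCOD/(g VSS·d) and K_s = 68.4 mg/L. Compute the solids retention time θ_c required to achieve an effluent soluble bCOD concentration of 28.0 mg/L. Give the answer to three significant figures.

θ_c ≈ 1.01 d

At the target effluent, Y k S/(K_s+S) = 0.464×7.88×28.0/96.40 = 1.062 d⁻¹.
θ_c = 1/(μ − k_d) = 1/(1.062 − 0.0705) = 1/0.9915 = 1.009 d.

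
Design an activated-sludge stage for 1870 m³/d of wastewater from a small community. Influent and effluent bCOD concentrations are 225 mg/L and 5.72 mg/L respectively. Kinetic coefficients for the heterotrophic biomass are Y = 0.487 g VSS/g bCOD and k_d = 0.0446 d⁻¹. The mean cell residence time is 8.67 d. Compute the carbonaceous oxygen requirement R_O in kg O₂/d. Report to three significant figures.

R_O ≈ 206 kg O₂/d

Y_obs = Y / (1 + k_d θ_c) = 0.487 / (1 + 0.0446 × 8.67) = 0.487 / 1.387 = 0.3512.
Q·(S₀ − S) = 1870 × (225 − 5.72) × 10⁻³ = 410.1 kg/d removed.
Biomass synthesised: P_X = Y_obs × 410.1 = 144.0 kg VSS/d.
Carbonaceous O₂ demand = substrate oxidised − cell-mass equivalent = 410.1 − 1.42 × 144.0 = 205.6 kg O₂/d.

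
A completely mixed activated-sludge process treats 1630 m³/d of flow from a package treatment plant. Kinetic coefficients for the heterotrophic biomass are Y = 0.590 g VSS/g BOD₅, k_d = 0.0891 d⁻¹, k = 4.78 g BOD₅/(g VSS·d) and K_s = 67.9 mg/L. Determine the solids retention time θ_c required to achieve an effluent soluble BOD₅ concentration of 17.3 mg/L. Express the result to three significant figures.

θ_c ≈ 2.07 d

Specific growth rate at S = 17.3 mg/L: μ = YkS/(K_s+S) = 0.590·4.78·17.3/(67.9+17.3) = 0.5726 d⁻¹.
Then 1/θ_c = μ − k_d = 0.5726 − 0.0891 = 0.4835 d⁻¹, giving θ_c = 2.068 d.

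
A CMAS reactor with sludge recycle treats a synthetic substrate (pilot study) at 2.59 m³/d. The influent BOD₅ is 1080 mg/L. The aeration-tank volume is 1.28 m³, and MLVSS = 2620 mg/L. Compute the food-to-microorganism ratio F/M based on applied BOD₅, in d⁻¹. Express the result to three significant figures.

F/M ≈ 0.834 d⁻¹

F/M = applied load / biomass = Q·S₀/(V·X) = 2.59 × 1080 / (1.280 × 2620) = 0.8341 d⁻¹.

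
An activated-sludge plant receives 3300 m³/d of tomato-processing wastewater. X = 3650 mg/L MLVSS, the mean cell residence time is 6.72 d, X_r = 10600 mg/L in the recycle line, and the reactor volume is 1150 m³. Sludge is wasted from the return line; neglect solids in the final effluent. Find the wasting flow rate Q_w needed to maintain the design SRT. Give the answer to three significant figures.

Q_w ≈ 58.9 m³/d

Wasting from the return line (neglecting effluent solids): Q_w = V·X / (θ_c·X_r) = 1150 × 3650 / (6.72 × 10600) = 58.93 m³/d.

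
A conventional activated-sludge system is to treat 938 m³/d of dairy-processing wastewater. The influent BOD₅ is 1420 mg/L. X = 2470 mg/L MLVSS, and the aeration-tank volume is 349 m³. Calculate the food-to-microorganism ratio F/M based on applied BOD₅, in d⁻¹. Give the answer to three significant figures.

F/M ≈ 1.55 d⁻¹

F/M = Q·S₀ / (V·X) = 938 × 1420 / (349.0 × 2470) = 1.545 g BOD₅·(g VSS·d)⁻¹.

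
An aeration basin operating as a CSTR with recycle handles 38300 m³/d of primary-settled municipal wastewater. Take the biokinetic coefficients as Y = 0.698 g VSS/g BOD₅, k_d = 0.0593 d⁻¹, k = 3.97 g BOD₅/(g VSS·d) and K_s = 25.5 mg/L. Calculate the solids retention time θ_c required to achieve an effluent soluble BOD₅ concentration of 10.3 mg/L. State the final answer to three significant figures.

Specific growth rate at S = 10.3 mg/L: μ = YkS/(K_s+S) = 0.698·3.97·10.3/(25.5+10.3) = 0.7973 d⁻¹.
θ_c = 1/(μ − k_d) = 1/(0.7973 − 0.0593) = 1/0.7380 = 1.355 d.

θ_c ≈ 1.36 d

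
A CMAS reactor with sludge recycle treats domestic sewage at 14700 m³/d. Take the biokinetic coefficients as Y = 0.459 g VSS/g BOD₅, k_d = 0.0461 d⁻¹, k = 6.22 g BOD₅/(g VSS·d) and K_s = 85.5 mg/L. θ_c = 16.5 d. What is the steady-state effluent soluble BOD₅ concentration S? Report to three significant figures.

From the Monod/SRT balance for a CMAS, S = K_s·(1+k_d θ_c)/[θ_c·(Y k − k_d) − 1] = 85.5 × (1 + 0.0461 × 16.5) / [16.5 × (0.459 × 6.22 − 0.0461) − 1] = 150.5 / 45.35 = 3.320 mg/L.

S ≈ 3.32 mg/L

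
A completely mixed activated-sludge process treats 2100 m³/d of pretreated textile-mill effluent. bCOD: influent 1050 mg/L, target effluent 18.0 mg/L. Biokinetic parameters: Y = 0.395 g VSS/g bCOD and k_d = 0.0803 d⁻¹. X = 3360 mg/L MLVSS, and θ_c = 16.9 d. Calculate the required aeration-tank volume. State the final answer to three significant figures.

From the SRT design equation V = Y Q (S₀−S) θ_c / [X (1 + k_d θ_c)] = 0.395 × 2100 × (1050 − 18.0) × 16.9 / [3360 × (1 + 0.0803 × 16.9)] = 1.45×10^7 / 7920 = 1827 m³.

V ≈ 1830 m³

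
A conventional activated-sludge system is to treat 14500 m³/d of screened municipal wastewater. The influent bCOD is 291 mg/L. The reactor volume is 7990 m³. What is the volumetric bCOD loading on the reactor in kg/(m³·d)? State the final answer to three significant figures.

L_v ≈ 0.528 kg bCOD/(m³·d)

Applied bCOD load per unit volume = Q·S₀/V = (14500 × 291/1000)/7990 = 0.5281 kg bCOD·m⁻³·d⁻¹.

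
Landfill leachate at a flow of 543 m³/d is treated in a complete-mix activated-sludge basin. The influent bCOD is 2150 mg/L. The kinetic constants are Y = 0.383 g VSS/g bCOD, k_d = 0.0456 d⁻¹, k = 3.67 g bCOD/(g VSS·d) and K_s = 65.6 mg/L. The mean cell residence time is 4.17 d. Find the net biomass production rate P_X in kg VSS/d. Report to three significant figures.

P_X ≈ 373 kg VSS/d

For a completely mixed reactor with recycle the Lawrence–McCarty relation gives S = K_s·(1 + k_d·θ_c) / [θ_c·(Y·k − k_d) − 1] = 65.6 × (1 + 0.0456 × 4.17) / [4.17 × (0.383 × 3.67 − 0.0456) − 1] = 78.07 / 4.671 = 16.71 mg/L.
Observed yield with endogenous decay: Y_obs = Y / (1 + k_d·θ_c) = 0.383 / (1 + 0.0456 × 4.17) = 0.383 / 1.190 = 0.3218 g VSS/g bCOD.
Mass of bCOD removed per day: Q(S₀ − S) = 543 × 2133 g/m³ = 1158 kg/d.
Net biomass production P_X = Y_obs × Q·(S₀ − S) = 0.3218 × 1158 = 372.8 kg VSS/d.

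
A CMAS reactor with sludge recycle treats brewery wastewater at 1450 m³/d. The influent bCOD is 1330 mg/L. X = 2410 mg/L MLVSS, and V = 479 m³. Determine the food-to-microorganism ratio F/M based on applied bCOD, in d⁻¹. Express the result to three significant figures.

F/M ≈ 1.67 d⁻¹

F/M = Q·S₀ / (V·X) = 1450 × 1330 / (479.0 × 2410) = 1.671 g bCOD·(g VSS·d)⁻¹.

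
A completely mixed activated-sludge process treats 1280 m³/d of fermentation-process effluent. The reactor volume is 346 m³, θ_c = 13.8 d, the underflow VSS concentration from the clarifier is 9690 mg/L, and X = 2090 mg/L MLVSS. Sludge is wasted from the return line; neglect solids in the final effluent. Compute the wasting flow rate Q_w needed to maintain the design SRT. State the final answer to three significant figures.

Q_w = (V·X)/(θ_c X_r) = 346.0 × 2090 / (13.8 × 9690) = 5.408 m³/d.

Q_w ≈ 5.41 m³/d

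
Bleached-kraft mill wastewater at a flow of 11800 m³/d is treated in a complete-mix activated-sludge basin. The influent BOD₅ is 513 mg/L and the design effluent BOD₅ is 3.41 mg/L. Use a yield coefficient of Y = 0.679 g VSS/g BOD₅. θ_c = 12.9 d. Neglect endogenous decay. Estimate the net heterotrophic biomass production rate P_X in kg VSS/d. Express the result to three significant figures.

P_X ≈ 4080 kg VSS/d

No decay correction is needed, so Y_obs = Y = 0.679.
Substrate removed = Q·(S₀ − S) = 11800 m³/d × (513 − 3.41) g/m³ = 6.01×10^6 g/d = 6013 kg/d.
P_X = Y_obs · Q(S₀ − S) = 0.6790 × 6013 = 4083 kg VSS/d.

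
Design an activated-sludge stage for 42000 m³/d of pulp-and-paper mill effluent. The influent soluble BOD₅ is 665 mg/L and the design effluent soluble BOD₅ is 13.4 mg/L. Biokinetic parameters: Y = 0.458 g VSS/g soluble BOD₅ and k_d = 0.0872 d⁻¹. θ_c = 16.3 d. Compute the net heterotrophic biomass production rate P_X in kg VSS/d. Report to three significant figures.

Y_obs = Y / (1 + k_d θ_c) = 0.458 / (1 + 0.0872 × 16.3) = 0.458 / 2.421 = 0.1891.
Mass of soluble BOD₅ removed per day: Q(S₀ − S) = 42000 × 651.6 g/m³ = 27367 kg/d.
Biomass produced: P_X = Y_obs·Q·ΔS = 0.1891 × 27367 ≈ 5177 kg VSS/d.

P_X ≈ 5180 kg VSS/d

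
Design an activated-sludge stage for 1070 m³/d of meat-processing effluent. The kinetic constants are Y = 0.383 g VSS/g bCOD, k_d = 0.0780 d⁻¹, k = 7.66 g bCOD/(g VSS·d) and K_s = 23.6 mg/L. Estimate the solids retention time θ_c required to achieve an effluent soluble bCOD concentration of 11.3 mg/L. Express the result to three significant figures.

Specific growth rate at S = 11.3 mg/L: μ = YkS/(K_s+S) = 0.383·7.66·11.3/(23.6+11.3) = 0.9499 d⁻¹.
Then 1/θ_c = μ − k_d = 0.9499 − 0.0780 = 0.8719 d⁻¹, giving θ_c = 1.147 d.

θ_c ≈ 1.15 d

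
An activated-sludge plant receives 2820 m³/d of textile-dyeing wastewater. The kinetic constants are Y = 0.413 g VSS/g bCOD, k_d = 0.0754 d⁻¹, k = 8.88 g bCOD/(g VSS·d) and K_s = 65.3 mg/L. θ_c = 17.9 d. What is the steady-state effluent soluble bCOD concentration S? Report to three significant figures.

From the Monod/SRT balance for a CMAS, S = K_s·(1+k_d θ_c)/[θ_c·(Y k − k_d) − 1] = 65.3 × (1 + 0.0754 × 17.9) / [17.9 × (0.413 × 8.88 − 0.0754) − 1] = 153.4 / 63.30 = 2.424 mg/L.

S ≈ 2.42 mg/L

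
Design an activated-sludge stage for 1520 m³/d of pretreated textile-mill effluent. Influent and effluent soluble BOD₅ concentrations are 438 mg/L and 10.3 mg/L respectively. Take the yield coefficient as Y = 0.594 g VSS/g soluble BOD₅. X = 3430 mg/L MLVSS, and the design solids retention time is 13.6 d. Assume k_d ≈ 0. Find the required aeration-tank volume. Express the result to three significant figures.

V ≈ 1530 m³

With k_d = 0 the design equation reduces to V = Y Q (S₀−S) θ_c / X = 0.594 × 1520 × (438 − 10.3) × 13.6 / 3430 = 1531 m³.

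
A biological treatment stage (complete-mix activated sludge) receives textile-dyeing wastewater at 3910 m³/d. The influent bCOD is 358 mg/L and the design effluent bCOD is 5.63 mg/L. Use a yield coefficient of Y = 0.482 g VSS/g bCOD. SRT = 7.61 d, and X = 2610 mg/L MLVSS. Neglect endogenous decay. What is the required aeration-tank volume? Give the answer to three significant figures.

V·X = Y·Q·ΔS·θ_c gives V = 0.482 × 3910 × (358 − 5.63) × 7.61 / 2610 = 1936 m³.

V ≈ 1940 m³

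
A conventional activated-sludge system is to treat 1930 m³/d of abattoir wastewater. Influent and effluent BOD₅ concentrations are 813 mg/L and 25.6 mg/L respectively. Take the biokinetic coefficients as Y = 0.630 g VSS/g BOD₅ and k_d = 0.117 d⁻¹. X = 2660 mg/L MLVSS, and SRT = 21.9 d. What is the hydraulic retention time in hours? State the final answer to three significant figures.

τ ≈ 27.5 h

Rearranging the biomass balance for a CMAS with decay, V = Y·Q·ΔS·θ_c / [X·(1+k_d θ_c)] = 0.630 × 1930 × (813 − 25.6) × 21.9 / [2660 × (1 + 0.117 × 21.9)] = 2.1×10^7 / 9476 = 2213 m³.
Hydraulic retention time τ = V/Q = 2213 / 1930 = 1.146 d = 27.52 h.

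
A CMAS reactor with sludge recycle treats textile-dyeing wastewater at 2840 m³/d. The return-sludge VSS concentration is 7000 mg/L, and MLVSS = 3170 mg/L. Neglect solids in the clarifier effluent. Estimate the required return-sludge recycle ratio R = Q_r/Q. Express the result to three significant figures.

R = Q_r/Q = X/(X_r − X) = 3170 / (7000 − 3170) = 0.8277.

R ≈ 0.828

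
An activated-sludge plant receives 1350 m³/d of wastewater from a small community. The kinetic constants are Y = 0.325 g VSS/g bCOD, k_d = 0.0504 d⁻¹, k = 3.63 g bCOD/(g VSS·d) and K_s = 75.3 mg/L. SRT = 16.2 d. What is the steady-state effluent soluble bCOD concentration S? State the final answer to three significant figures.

Effluent substrate depends only on kinetics and SRT: S = K_s(1 + k_d θ_c) / [θ_c(Yk − k_d) − 1] = 75.3 × (1 + 0.0504 × 16.2) / [16.2 × (0.325 × 3.63 − 0.0504) − 1] = 136.8 / 17.30 = 7.908 mg/L.

S ≈ 7.91 mg/L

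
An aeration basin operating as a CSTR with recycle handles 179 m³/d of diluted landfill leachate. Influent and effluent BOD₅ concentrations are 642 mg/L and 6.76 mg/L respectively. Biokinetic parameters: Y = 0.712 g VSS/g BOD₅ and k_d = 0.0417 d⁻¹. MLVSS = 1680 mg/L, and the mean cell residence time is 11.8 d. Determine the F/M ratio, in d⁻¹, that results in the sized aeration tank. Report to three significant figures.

From the SRT design equation V = Y Q (S₀−S) θ_c / [X (1 + k_d θ_c)] = 0.712 × 179 × (642 − 6.76) × 11.8 / [1680 × (1 + 0.0417 × 11.8)] = 9.55×10^5 / 2507 = 381.1 m³.
Food-to-microorganism ratio F/M = Q S₀ / (V X) = 179 × 642 / (381.1 × 1680) = 0.1795 d⁻¹.

F/M ≈ 0.179 d⁻¹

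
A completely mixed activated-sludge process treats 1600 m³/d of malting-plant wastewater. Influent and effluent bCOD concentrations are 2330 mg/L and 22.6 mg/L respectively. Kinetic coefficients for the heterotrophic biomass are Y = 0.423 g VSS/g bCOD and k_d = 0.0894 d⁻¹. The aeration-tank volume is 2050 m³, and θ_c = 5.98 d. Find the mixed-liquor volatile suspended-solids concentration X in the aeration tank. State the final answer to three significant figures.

Solving the biomass balance for X: X = Y Q (S₀−S) θ_c / [V (1+k_d θ_c)] = 0.423 × 1600 × (2330 − 22.6) × 5.98 / [2050 × (1 + 0.0894 × 5.98)] = 2968 mg/L.

X ≈ 2970 mg/L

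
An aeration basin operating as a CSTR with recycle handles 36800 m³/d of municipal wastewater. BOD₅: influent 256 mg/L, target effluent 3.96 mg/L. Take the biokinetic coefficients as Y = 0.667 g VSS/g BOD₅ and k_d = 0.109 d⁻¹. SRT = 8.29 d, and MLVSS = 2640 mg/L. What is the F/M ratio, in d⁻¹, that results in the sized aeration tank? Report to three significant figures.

F/M ≈ 0.350 d⁻¹

Rearranging the biomass balance for a CMAS with decay, V = Y·Q·ΔS·θ_c / [X·(1+k_d θ_c)] = 0.667 × 36800 × (256 − 3.96) × 8.29 / [2640 × (1 + 0.109 × 8.29)] = 5.13×10^7 / 5026 = 10205 m³.
F/M = Q·S₀ / (V·X) = 36800 × 256 / (10205 × 2640) = 0.3497 g BOD₅·(g VSS·d)⁻¹.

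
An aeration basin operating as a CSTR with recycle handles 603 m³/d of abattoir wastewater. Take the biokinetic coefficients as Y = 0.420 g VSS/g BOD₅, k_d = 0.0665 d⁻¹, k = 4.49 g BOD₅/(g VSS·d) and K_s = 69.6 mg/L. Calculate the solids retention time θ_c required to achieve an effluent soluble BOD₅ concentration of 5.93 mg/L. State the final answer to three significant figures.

θ_c ≈ 12.3 d

Specific growth rate at S = 5.93 mg/L: μ = YkS/(K_s+S) = 0.420·4.49·5.93/(69.6+5.93) = 0.1481 d⁻¹.
Then 1/θ_c = μ − k_d = 0.1481 − 0.0665 = 0.08156 d⁻¹, giving θ_c = 12.26 d.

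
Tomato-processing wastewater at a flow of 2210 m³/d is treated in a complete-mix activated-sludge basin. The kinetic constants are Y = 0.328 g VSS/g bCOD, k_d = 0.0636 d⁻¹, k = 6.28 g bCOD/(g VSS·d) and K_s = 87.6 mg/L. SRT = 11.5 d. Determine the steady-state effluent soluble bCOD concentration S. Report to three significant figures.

S ≈ 6.91 mg/L

Effluent substrate depends only on kinetics and SRT: S = K_s(1 + k_d θ_c) / [θ_c(Yk − k_d) − 1] = 87.6 × (1 + 0.0636 × 11.5) / [11.5 × (0.328 × 6.28 − 0.0636) − 1] = 151.7 / 21.96 = 6.908 mg/L.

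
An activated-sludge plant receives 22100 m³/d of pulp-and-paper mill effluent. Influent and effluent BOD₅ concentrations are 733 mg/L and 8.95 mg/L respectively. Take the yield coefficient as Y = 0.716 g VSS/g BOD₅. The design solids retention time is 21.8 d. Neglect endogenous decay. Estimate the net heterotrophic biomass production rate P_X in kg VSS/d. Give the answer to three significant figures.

P_X ≈ 11500 kg VSS/d

Since k_d ≈ 0, Y_obs = Y = 0.716 g VSS/g BOD₅.
Q·(S₀ − S) = 22100 × (733 − 8.95) × 10⁻³ = 16002 kg/d removed.
So the net sludge growth is P_X = 0.7160 × 16002 = 11457 kg VSS/d.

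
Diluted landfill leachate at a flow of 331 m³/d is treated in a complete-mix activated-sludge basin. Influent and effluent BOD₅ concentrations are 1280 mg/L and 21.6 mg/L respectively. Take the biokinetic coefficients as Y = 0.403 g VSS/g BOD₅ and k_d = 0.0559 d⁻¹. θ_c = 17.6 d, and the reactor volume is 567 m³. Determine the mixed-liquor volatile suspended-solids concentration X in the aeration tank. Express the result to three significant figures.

From V·X·(1 + k_d·θ_c) = Y·Q·(S₀ − S)·θ_c: X = 0.403 × 331 × (1280 − 21.6) × 17.6 / [567 × (1 + 0.0559 × 17.6)] = 2626 mg/L.

X ≈ 2630 mg/L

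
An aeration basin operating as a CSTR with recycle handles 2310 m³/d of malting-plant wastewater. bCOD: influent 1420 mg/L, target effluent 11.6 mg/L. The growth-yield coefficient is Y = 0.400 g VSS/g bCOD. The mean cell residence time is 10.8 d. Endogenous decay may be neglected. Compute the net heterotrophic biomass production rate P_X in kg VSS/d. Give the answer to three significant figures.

No decay correction is needed, so Y_obs = Y = 0.400.
ΔS = 1420 − 11.6 = 1408 mg/L, so the substrate removal rate is 2310 × 1408/1000 = 3253 kg bCOD/d.
Biomass produced: P_X = Y_obs·Q·ΔS = 0.4000 × 3253 ≈ 1301 kg VSS/d.

P_X ≈ 1300 kg VSS/d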